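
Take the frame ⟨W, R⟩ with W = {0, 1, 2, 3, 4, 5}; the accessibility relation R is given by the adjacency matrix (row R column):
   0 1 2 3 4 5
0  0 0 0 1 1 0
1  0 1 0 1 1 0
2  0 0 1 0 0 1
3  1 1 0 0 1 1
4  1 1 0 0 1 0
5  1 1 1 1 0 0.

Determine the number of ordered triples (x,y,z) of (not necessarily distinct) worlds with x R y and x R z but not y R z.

26

Enumerating: (0,3,3), (0,4,3), (1,3,3), (1,4,3), (2,5,5), (3,0,0), (3,0,1), (3,0,5), (3,1,0), (3,1,5), (3,4,5), (3,5,4), … and 14 more.
Total: 26.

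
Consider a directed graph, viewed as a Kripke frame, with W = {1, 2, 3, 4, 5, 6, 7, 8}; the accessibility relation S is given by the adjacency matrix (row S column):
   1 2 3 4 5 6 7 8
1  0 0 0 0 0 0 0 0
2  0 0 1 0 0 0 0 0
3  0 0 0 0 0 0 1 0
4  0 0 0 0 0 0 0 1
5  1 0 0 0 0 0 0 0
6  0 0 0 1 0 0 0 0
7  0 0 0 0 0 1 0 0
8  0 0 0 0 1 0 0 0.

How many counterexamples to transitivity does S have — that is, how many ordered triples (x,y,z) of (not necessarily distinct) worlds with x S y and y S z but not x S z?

Enumerating: (2,3,7), (3,7,6), (4,8,5), (6,4,8), (7,6,4), (8,5,1).

6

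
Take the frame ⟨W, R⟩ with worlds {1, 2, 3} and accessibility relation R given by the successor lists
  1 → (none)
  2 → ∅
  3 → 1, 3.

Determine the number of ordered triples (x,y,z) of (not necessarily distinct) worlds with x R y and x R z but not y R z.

Enumerating: (3,1,1), (3,1,3).

2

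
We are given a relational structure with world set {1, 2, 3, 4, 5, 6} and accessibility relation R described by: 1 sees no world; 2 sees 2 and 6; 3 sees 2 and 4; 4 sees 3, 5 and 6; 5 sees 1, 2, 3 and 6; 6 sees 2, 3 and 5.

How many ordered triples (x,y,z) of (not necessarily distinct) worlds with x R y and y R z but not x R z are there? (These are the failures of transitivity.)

17

Enumerating: (2,6,3), (2,6,5), (3,2,6), (3,4,3), (3,4,5), (3,4,6), (4,3,2), (4,3,4), (4,5,1), (4,5,2), (4,6,2), (5,3,4), (5,6,5), (6,2,6), (6,3,4), (6,5,1), (6,5,6).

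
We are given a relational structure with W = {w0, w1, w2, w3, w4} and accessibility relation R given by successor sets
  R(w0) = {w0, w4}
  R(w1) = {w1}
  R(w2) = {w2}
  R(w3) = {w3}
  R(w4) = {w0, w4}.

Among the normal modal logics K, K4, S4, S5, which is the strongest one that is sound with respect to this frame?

Transitive (axiom 4): yes — every two-step R-path is closed by a direct edge.
Reflexive (axiom T): yes — every world is R-related to itself.
Euclidean (axiom 5): yes — any two successors of a common world are R-related.
So F validates K, K4, S4, S5. The strongest is S5.

S5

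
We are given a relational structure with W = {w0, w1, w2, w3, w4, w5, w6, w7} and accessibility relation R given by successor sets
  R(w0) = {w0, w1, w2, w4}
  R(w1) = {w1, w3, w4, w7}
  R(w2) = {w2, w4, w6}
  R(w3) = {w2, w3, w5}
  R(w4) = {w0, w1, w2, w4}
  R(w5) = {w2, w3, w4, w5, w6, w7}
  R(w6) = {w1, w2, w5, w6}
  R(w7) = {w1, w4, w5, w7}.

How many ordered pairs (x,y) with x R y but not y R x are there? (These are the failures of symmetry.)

8

Enumerating: (w0,w1), (w0,w2), (w1,w3), (w3,w2), (w5,w2), (w5,w4), (w6,w1), (w7,w4).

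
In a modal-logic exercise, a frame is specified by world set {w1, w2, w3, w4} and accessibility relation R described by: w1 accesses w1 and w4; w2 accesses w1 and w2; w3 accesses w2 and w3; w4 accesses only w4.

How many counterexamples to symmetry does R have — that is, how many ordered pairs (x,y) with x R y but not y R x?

Enumerating: (w1,w4), (w2,w1), (w3,w2).

3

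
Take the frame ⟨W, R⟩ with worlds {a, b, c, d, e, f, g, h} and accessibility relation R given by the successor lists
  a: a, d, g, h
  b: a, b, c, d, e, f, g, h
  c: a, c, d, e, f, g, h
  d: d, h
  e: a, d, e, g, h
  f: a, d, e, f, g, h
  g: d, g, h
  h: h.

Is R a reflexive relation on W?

Yes

Reflexive: yes — every world is R-related to itself.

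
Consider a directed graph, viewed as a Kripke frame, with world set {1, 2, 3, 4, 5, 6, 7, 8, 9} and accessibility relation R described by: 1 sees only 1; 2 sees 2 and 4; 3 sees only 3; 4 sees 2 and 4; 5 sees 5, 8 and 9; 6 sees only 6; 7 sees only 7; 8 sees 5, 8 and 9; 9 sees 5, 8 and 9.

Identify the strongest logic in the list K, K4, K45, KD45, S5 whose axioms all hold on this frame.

Transitive (axiom 4): yes — every two-step R-path is closed by a direct edge.
Euclidean (axiom 5): yes — any two successors of a common world are R-related.
Serial (axiom D): yes — every world has a successor (e.g. 1 R 1).
Reflexive (axiom T): yes — every world is R-related to itself.
So F validates K, K4, K45, KD45, S5. The strongest is S5.

S5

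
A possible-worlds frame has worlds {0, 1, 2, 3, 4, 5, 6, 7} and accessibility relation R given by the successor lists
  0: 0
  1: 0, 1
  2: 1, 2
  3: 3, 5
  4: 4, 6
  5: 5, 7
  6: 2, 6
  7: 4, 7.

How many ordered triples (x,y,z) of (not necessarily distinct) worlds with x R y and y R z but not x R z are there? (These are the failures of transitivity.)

6

Enumerating: (2,1,0), (3,5,7), (4,6,2), (5,7,4), (6,2,1), (7,4,6).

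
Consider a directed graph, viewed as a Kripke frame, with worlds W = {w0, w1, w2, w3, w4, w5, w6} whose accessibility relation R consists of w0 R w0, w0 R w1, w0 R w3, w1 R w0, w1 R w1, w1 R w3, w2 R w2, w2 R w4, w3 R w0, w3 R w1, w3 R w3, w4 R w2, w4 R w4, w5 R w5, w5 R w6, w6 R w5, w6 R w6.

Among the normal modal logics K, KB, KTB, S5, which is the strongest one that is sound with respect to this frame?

Symmetric (axiom B): yes — every pair in R has its reverse in R.
Reflexive (axiom T): yes — every world is R-related to itself.
Euclidean (axiom 5): yes — any two successors of a common world are R-related.
So F validates K, KB, KTB, S5. The strongest is S5.

S5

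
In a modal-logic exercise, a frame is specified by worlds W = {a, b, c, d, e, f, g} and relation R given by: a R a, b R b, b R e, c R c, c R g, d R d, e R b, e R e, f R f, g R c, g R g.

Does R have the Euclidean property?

Euclidean: yes — any two successors of a common world are R-related.

Yes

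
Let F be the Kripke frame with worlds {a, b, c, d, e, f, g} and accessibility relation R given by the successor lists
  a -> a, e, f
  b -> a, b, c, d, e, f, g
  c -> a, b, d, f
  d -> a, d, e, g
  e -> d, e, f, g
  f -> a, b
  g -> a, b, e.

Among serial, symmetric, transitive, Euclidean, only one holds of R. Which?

Serial: yes — every world has a successor (e.g. a R a).
Symmetric: no — a R e but not e R a.
Transitive: no — a R e and e R d, but not a R d.
Euclidean: no — a R f and a R e, but not f R e.
Only serial holds.

serial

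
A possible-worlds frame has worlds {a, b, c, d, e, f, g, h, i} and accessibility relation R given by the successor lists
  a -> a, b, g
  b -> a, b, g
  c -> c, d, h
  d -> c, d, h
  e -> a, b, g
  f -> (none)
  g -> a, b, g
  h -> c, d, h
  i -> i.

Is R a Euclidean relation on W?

Euclidean: yes — any two successors of a common world are R-related.

Yes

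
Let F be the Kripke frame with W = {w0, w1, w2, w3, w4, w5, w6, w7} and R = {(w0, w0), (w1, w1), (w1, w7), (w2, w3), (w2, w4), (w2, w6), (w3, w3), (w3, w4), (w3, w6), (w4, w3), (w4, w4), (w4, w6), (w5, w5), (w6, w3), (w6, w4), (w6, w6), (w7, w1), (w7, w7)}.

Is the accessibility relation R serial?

Yes

Serial: yes — every world has a successor (e.g. w0 R w0).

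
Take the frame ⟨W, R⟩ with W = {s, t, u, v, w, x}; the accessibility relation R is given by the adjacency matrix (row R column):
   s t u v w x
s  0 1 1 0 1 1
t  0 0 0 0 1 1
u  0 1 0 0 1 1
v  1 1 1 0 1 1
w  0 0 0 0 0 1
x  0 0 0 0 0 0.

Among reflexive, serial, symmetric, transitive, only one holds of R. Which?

transitive

Reflexive: no — s is not related to itself.
Serial: no — x has no R-successor.
Symmetric: no — s R t but not t R s.
Transitive: yes — every two-step R-path is closed by a direct edge.
Only transitive holds.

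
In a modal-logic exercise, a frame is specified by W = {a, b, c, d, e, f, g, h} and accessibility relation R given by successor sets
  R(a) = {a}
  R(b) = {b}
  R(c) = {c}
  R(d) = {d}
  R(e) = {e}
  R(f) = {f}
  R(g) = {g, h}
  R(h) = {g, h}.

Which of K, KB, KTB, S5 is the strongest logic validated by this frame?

Symmetric (axiom B): yes — every pair in R has its reverse in R.
Reflexive (axiom T): yes — every world is R-related to itself.
Euclidean (axiom 5): yes — any two successors of a common world are R-related.
So F validates K, KB, KTB, S5. The strongest is S5.

S5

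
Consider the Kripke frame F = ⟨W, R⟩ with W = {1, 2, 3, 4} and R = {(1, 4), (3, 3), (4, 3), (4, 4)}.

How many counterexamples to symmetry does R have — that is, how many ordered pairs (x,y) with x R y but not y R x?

2

Enumerating: (1,4), (4,3).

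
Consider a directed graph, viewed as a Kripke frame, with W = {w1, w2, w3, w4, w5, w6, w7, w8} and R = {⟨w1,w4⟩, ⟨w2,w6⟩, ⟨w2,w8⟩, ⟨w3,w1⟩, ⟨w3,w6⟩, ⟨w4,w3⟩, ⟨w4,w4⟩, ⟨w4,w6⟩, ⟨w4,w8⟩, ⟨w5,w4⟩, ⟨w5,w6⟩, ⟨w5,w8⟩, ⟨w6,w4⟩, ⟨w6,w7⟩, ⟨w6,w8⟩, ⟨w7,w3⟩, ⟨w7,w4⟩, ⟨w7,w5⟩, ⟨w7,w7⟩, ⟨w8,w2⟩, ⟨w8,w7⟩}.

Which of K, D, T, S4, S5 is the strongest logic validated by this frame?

D

Serial (axiom D): yes — every world has a successor (e.g. w1 R w4).
Reflexive (axiom T): no — w1 is not related to itself.
Transitive (axiom 4): no — w1 R w4 and w4 R w3, but not w1 R w3.
Euclidean (axiom 5): no — w2 R w8 and w2 R w6, but not w8 R w6.
So F validates K, D; T would additionally require R to be reflexive. The strongest is D.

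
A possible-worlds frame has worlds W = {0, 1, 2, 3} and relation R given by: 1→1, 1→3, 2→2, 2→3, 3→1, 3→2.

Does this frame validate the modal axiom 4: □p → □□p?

Axiom 4 corresponds to the accessibility relation being transitive.
Transitive: no — 1 R 3 and 3 R 2, but not 1 R 2.

No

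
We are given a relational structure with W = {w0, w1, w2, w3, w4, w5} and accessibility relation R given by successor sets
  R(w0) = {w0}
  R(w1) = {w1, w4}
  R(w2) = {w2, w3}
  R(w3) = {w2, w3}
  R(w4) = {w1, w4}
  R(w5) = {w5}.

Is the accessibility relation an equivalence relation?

Reflexive: yes — every world is R-related to itself.
Symmetric: yes — every pair in R has its reverse in R.
Transitive: yes — every two-step R-path is closed by a direct edge.
So R is an equivalence relation.

Yes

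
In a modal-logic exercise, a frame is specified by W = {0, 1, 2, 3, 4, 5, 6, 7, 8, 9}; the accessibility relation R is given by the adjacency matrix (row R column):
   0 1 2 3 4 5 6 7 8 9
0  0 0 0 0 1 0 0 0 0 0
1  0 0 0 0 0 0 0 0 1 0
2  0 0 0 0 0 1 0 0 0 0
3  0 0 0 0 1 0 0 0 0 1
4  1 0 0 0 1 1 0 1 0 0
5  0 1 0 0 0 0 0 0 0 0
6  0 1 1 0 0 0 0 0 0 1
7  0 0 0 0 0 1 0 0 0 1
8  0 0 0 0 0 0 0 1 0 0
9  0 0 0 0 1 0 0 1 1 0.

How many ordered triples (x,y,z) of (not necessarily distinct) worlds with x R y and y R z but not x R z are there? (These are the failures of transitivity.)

28

Enumerating: (0,4,0), (0,4,5), (0,4,7), (1,8,7), (2,5,1), (3,4,0), (3,4,5), (3,4,7), (3,9,7), (3,9,8), (4,5,1), (4,7,9), … and 16 more.
Total: 28.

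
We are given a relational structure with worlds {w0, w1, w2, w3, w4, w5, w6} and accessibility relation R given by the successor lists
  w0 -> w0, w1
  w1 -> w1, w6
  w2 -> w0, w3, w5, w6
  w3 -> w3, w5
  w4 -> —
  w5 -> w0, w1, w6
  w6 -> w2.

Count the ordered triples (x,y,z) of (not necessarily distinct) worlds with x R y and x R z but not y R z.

22

Enumerating: (w0,w1,w0), (w1,w6,w1), (w1,w6,w6), (w2,w0,w3), (w2,w0,w5), (w2,w0,w6), (w2,w3,w0), (w2,w3,w6), (w2,w5,w3), (w2,w5,w5), (w2,w6,w0), (w2,w6,w3), … and 10 more.
Total: 22.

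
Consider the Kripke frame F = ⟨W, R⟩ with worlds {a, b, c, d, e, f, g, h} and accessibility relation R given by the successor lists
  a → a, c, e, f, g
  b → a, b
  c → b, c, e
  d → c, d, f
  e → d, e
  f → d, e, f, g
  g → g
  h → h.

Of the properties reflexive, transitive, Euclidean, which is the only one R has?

reflexive

Reflexive: yes — every world is R-related to itself.
Transitive: no — a R c and c R b, but not a R b.
Euclidean: no — a R c and a R f, but not c R f.
Only reflexive holds.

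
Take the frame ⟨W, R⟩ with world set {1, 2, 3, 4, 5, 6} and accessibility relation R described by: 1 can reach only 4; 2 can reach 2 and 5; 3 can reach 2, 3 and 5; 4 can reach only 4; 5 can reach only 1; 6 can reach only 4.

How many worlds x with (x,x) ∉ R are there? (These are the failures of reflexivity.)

Enumerating: 1, 5, 6.

3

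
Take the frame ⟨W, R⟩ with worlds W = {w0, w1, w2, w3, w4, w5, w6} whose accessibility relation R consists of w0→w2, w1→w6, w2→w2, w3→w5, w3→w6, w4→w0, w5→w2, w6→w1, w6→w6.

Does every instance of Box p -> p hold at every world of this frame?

No

The schema T characterises exactly the reflexive frames.
Reflexive: no — w0 is not related to itself.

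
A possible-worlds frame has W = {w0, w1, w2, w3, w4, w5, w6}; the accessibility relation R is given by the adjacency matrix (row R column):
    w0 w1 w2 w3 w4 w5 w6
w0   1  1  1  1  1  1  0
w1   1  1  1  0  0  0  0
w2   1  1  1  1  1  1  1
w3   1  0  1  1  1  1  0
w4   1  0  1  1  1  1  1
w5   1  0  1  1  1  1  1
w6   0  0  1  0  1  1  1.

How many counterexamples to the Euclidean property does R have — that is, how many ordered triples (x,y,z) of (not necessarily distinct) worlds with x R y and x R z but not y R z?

26

Enumerating: (w0,w1,w3), (w0,w1,w4), (w0,w1,w5), (w0,w3,w1), (w0,w4,w1), (w0,w5,w1), (w2,w0,w6), (w2,w1,w3), (w2,w1,w4), (w2,w1,w5), (w2,w1,w6), (w2,w3,w1), … and 14 more.
Total: 26.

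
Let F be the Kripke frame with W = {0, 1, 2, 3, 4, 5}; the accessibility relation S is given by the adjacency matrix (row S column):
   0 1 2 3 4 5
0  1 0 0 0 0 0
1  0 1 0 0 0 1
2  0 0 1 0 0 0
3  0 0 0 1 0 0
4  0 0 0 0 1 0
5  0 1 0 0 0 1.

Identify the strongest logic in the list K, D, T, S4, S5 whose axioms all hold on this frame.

Serial (axiom D): yes — every world has a successor (e.g. 0 S 0).
Reflexive (axiom T): yes — every world is S-related to itself.
Transitive (axiom 4): yes — every two-step S-path is closed by a direct edge.
Euclidean (axiom 5): yes — any two successors of a common world are S-related.
So F validates K, D, T, S4, S5. The strongest is S5.

S5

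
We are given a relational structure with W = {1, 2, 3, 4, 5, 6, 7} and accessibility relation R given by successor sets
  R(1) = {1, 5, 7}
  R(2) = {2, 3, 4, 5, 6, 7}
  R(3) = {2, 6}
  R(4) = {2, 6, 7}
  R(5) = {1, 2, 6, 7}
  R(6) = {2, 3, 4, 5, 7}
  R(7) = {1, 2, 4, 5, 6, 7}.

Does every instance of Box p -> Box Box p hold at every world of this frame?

The schema 4 characterises exactly the transitive frames.
Transitive: no — 1 R 5 and 5 R 2, but not 1 R 2.

No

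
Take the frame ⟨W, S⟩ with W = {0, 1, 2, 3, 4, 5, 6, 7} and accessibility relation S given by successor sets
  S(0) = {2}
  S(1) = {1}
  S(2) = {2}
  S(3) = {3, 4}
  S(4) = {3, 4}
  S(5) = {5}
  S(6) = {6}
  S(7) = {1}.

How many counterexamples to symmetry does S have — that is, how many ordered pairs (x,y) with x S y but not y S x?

2

Enumerating: (0,2), (7,1).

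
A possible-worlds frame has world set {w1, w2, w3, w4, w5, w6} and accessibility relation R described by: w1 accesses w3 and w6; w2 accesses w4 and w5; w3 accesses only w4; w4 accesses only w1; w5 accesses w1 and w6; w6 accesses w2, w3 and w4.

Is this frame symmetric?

Symmetric: no — w1 R w3 but not w3 R w1.

No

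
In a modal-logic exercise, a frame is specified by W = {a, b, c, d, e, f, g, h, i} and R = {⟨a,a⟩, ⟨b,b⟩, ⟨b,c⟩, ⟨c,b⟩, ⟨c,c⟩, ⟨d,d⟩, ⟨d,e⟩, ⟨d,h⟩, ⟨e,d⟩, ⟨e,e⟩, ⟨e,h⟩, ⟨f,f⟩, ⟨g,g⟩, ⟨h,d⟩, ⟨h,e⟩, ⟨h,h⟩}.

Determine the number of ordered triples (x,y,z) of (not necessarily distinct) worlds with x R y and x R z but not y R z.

0

R is Euclidean; there are no such tuples.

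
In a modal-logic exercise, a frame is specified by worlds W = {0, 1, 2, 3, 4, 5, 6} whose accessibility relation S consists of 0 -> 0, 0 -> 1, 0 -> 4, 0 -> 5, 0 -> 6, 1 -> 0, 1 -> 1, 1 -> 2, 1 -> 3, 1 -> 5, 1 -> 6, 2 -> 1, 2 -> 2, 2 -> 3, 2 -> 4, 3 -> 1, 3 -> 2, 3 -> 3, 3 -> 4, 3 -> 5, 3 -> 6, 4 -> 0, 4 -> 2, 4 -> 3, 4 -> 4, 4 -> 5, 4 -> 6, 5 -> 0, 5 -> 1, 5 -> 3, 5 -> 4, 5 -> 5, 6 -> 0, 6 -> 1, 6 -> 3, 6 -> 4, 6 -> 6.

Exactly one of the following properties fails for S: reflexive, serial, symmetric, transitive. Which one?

transitive

Reflexive: yes — every world is S-related to itself.
Serial: yes — every world has a successor (e.g. 0 S 0).
Symmetric: yes — every pair in S has its reverse in S.
Transitive: no — 0 S 1 and 1 S 2, but not 0 S 2.
Only transitive fails.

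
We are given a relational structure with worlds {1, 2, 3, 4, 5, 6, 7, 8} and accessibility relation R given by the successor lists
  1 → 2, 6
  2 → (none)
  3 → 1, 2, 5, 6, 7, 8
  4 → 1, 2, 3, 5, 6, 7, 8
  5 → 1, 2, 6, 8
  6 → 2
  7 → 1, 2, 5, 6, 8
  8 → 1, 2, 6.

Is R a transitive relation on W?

Transitive: yes — every two-step R-path is closed by a direct edge.

Yes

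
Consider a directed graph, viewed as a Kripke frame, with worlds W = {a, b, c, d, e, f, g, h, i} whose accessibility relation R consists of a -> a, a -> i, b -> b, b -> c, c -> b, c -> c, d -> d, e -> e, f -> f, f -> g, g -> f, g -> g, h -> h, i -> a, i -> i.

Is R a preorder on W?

Reflexive: yes — every world is R-related to itself.
Transitive: yes — every two-step R-path is closed by a direct edge.
So R is a preorder.

Yes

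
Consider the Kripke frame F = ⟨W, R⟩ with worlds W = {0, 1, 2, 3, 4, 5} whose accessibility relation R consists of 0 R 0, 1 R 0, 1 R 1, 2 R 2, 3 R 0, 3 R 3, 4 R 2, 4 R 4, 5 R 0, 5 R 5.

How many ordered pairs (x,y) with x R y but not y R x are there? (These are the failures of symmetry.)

4

Enumerating: (1,0), (3,0), (4,2), (5,0).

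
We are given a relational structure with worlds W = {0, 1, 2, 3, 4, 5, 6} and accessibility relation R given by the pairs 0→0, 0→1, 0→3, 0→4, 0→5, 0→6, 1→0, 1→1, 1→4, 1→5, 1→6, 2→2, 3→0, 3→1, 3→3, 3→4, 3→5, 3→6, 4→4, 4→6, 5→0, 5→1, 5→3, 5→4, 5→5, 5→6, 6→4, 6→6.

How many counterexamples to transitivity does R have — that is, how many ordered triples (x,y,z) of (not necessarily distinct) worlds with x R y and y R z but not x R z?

Enumerating: (1,0,3), (1,5,3).

2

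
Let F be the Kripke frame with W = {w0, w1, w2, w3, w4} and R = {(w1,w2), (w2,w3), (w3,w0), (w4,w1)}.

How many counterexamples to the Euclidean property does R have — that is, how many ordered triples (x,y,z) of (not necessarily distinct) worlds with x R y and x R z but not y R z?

4

Enumerating: (w1,w2,w2), (w2,w3,w3), (w3,w0,w0), (w4,w1,w1).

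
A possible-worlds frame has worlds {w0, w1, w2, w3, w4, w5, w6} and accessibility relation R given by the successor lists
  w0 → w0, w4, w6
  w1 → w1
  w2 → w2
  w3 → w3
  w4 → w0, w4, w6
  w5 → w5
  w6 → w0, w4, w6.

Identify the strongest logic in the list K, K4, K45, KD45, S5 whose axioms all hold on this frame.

Transitive (axiom 4): yes — every two-step R-path is closed by a direct edge.
Euclidean (axiom 5): yes — any two successors of a common world are R-related.
Serial (axiom D): yes — every world has a successor (e.g. w0 R w0).
Reflexive (axiom T): yes — every world is R-related to itself.
So F validates K, K4, K45, KD45, S5. The strongest is S5.

S5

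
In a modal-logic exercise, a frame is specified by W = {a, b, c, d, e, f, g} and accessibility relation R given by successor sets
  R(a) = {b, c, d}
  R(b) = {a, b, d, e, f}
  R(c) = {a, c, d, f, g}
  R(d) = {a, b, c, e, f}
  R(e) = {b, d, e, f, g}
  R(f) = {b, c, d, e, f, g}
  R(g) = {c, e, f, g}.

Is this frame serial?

Serial: yes — every world has a successor (e.g. a R b).

Yes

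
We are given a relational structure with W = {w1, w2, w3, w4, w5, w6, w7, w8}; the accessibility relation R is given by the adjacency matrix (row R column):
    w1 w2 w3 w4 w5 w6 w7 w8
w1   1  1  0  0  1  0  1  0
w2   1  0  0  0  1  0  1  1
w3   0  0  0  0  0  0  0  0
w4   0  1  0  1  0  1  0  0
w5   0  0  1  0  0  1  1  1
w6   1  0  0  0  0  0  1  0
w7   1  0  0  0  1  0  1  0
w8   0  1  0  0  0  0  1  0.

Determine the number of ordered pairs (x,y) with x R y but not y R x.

Enumerating: (w1,w5), (w2,w5), (w2,w7), (w4,w2), (w4,w6), (w5,w3), (w5,w6), (w5,w8), (w6,w1), (w6,w7), (w8,w7).

11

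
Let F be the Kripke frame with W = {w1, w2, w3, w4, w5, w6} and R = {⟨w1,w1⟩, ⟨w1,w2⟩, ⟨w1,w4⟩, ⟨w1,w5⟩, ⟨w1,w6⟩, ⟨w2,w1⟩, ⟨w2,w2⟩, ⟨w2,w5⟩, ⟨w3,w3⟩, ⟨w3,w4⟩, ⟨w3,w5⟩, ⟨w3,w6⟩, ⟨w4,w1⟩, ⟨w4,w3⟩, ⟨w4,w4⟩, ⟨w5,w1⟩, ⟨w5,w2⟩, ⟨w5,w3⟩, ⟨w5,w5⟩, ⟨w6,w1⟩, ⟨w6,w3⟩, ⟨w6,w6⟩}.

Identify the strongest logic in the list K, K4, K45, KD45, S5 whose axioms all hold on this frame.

K

Transitive (axiom 4): no — w1 R w4 and w4 R w3, but not w1 R w3.
Euclidean (axiom 5): no — w1 R w2 and w1 R w4, but not w2 R w4.
Serial (axiom D): yes — every world has a successor (e.g. w1 R w1).
Reflexive (axiom T): yes — every world is R-related to itself.
So F validates K; K4 would additionally require R to be transitive. The strongest is K.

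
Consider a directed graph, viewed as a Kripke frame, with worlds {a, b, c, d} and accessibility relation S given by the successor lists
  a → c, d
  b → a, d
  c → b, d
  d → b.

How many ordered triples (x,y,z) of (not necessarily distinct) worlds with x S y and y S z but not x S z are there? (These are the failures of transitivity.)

7

Enumerating: (a,c,b), (a,d,b), (b,a,c), (b,d,b), (c,b,a), (d,b,a), (d,b,d).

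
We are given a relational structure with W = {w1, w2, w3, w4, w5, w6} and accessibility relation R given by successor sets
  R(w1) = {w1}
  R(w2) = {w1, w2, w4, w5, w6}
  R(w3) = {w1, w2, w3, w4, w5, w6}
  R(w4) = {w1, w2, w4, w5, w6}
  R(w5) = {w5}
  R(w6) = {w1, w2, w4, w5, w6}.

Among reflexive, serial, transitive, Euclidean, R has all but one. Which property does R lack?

Euclidean

Reflexive: yes — every world is R-related to itself.
Serial: yes — every world has a successor (e.g. w1 R w1).
Transitive: yes — every two-step R-path is closed by a direct edge.
Euclidean: no — w2 R w1 and w2 R w4, but not w1 R w4.
Only Euclidean fails.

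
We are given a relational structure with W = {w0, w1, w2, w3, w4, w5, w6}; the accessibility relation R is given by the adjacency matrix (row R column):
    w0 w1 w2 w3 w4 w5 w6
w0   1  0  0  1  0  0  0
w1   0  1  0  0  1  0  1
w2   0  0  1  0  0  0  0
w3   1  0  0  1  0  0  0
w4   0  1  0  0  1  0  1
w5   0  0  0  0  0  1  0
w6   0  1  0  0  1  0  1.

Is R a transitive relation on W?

Transitive: yes — every two-step R-path is closed by a direct edge.

Yes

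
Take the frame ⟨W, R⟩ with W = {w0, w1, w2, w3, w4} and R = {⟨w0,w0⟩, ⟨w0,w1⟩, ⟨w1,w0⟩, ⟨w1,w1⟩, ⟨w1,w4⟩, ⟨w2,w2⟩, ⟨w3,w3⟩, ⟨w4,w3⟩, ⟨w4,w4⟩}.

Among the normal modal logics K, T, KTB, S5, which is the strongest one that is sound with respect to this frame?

Reflexive (axiom T): yes — every world is R-related to itself.
Symmetric (axiom B): no — w1 R w4 but not w4 R w1.
Euclidean (axiom 5): no — w1 R w0 and w1 R w4, but not w0 R w4.
So F validates K, T; KTB would additionally require R to be symmetric. The strongest is T.

T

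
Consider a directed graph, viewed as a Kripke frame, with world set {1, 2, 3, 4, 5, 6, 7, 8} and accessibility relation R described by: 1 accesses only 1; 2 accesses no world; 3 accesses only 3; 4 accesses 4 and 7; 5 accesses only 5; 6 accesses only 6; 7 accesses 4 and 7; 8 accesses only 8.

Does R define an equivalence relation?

Reflexive: no — 2 is not related to itself.
Symmetric: yes — every pair in R has its reverse in R.
Transitive: yes — every two-step R-path is closed by a direct edge.
So R is not an equivalence relation.

No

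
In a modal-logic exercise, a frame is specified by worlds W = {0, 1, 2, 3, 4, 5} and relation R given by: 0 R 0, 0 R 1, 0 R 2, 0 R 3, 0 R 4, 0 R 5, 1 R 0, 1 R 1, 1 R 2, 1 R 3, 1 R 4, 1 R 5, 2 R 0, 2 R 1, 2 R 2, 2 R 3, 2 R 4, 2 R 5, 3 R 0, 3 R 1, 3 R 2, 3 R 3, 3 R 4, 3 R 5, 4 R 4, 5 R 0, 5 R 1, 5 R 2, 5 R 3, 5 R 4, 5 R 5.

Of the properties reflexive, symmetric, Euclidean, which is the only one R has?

Reflexive: yes — every world is R-related to itself.
Symmetric: no — 0 R 4 but not 4 R 0.
Euclidean: no — 0 R 4 and 0 R 1, but not 4 R 1.
Only reflexive holds.

reflexive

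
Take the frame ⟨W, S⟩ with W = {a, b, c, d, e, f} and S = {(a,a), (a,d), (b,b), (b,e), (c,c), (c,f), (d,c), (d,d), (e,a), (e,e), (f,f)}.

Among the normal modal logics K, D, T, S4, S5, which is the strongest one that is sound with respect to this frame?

Serial (axiom D): yes — every world has a successor (e.g. a S a).
Reflexive (axiom T): yes — every world is S-related to itself.
Transitive (axiom 4): no — a S d and d S c, but not a S c.
Euclidean (axiom 5): no — a S d and a S a, but not d S a.
So F validates K, D, T; S4 would additionally require S to be transitive. The strongest is T.

T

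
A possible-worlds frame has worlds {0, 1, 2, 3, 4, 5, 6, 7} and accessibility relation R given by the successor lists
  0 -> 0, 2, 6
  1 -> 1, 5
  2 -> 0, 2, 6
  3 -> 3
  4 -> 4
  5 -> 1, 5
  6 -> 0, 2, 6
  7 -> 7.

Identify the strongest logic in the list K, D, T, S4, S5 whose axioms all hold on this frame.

Serial (axiom D): yes — every world has a successor (e.g. 0 R 0).
Reflexive (axiom T): yes — every world is R-related to itself.
Transitive (axiom 4): yes — every two-step R-path is closed by a direct edge.
Euclidean (axiom 5): yes — any two successors of a common world are R-related.
So F validates K, D, T, S4, S5. The strongest is S5.

S5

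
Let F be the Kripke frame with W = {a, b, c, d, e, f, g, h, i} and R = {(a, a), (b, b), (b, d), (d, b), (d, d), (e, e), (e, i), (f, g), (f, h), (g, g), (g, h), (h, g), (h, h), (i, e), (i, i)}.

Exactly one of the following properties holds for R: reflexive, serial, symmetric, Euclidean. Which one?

Reflexive: no — c is not related to itself.
Serial: no — c has no R-successor.
Symmetric: no — f R g but not g R f.
Euclidean: yes — any two successors of a common world are R-related.
Only Euclidean holds.

Euclidean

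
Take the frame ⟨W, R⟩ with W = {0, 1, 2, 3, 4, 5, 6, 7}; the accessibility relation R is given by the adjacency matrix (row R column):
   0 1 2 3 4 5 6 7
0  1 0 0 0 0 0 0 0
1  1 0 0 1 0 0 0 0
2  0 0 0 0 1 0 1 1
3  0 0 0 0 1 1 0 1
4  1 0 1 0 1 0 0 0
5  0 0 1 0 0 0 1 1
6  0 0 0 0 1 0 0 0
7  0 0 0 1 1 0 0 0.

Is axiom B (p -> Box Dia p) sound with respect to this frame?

No

Axiom B corresponds to the accessibility relation being symmetric.
Symmetric: no — 1 R 0 but not 0 R 1.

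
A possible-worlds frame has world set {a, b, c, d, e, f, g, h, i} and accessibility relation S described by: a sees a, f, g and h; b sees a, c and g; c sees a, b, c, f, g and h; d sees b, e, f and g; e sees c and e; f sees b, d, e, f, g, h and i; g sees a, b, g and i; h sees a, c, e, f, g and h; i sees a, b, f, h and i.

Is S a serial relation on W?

Yes

Serial: yes — every world has a successor (e.g. a S a).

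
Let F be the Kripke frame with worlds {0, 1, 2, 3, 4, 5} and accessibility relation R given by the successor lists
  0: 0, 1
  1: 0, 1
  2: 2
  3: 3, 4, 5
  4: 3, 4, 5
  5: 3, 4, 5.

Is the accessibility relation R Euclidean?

Euclidean: yes — any two successors of a common world are R-related.

Yes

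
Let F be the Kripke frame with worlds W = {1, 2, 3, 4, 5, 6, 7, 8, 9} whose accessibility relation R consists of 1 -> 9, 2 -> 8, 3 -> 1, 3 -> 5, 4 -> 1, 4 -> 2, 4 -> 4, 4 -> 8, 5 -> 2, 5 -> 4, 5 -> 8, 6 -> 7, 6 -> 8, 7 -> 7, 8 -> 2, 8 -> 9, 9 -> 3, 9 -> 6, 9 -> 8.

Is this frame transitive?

No

Transitive: no — 1 R 9 and 9 R 3, but not 1 R 3.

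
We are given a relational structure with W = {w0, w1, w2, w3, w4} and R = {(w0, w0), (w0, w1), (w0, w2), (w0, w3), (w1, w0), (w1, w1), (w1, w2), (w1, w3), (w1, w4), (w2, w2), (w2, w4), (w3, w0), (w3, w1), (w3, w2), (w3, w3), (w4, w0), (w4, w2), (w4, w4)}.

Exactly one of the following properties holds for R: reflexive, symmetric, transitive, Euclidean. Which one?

reflexive

Reflexive: yes — every world is R-related to itself.
Symmetric: no — w0 R w2 but not w2 R w0.
Transitive: no — w0 R w1 and w1 R w4, but not w0 R w4.
Euclidean: no — w0 R w2 and w0 R w1, but not w2 R w1.
Only reflexive holds.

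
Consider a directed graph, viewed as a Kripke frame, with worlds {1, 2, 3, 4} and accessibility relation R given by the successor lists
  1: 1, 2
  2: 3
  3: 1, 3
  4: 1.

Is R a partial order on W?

Reflexive: no — 2 is not related to itself.
Transitive: no — 1 R 2 and 2 R 3, but not 1 R 3.
Antisymmetric: yes — no distinct pair is related both ways.
So R is not a partial order.

No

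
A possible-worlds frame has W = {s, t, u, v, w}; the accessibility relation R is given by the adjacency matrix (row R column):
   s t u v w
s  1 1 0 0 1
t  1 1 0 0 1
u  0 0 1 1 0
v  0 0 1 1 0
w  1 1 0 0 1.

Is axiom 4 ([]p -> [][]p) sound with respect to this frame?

The schema 4 characterises exactly the transitive frames.
Transitive: yes — every two-step R-path is closed by a direct edge.

Yes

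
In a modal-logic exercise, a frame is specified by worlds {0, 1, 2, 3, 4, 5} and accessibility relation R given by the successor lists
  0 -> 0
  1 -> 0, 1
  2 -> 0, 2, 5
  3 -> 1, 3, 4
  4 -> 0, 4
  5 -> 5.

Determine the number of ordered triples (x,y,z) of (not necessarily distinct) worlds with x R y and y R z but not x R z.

Enumerating: (3,1,0), (3,4,0).

2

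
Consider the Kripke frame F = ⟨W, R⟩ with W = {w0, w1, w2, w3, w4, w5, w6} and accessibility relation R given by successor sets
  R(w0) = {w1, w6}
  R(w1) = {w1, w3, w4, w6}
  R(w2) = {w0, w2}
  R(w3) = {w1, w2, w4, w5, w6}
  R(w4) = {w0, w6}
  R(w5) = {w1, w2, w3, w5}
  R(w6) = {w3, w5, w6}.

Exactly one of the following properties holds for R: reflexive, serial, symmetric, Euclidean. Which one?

Reflexive: no — w0 is not related to itself.
Serial: yes — every world has a successor (e.g. w0 R w1).
Symmetric: no — w0 R w1 but not w1 R w0.
Euclidean: no — w0 R w6 and w0 R w1, but not w6 R w1.
Only serial holds.

serial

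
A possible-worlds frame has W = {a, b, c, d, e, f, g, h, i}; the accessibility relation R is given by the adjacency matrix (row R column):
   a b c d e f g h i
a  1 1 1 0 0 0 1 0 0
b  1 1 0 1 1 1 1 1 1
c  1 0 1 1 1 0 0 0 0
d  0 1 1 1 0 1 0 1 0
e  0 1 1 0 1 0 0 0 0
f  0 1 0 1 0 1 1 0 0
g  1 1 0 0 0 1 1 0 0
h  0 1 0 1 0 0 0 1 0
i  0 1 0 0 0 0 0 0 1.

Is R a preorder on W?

No

Reflexive: yes — every world is R-related to itself.
Transitive: no — a R b and b R d, but not a R d.
So R is not a preorder.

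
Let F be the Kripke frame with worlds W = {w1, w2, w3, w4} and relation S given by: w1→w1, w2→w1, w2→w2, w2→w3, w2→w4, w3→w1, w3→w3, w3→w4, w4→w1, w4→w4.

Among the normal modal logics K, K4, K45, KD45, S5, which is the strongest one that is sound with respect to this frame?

Transitive (axiom 4): yes — every two-step S-path is closed by a direct edge.
Euclidean (axiom 5): no — w2 S w1 and w2 S w3, but not w1 S w3.
Serial (axiom D): yes — every world has a successor (e.g. w1 S w1).
Reflexive (axiom T): yes — every world is S-related to itself.
So F validates K, K4; K45 would additionally require S to be Euclidean. The strongest is K4.

K4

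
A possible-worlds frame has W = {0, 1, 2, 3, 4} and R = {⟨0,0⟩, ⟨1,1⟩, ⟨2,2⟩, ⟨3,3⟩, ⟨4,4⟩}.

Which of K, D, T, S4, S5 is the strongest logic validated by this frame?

Serial (axiom D): yes — every world has a successor (e.g. 0 R 0).
Reflexive (axiom T): yes — every world is R-related to itself.
Transitive (axiom 4): yes — every two-step R-path is closed by a direct edge.
Euclidean (axiom 5): yes — any two successors of a common world are R-related.
So F validates K, D, T, S4, S5. The strongest is S5.

S5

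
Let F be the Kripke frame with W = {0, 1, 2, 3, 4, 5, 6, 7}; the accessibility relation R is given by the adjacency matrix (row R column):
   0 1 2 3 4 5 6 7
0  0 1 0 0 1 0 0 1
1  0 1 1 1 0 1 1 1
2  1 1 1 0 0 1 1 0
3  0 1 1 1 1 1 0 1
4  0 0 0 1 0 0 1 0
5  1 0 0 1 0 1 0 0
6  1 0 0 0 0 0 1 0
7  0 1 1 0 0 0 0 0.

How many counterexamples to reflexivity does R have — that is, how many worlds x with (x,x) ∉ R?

Enumerating: 0, 4, 7.

3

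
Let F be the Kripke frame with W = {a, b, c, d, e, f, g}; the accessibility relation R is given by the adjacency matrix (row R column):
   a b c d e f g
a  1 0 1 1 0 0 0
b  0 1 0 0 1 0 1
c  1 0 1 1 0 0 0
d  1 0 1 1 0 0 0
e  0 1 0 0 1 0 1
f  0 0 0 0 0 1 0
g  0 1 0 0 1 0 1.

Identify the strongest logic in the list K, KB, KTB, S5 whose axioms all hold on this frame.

Symmetric (axiom B): yes — every pair in R has its reverse in R.
Reflexive (axiom T): yes — every world is R-related to itself.
Euclidean (axiom 5): yes — any two successors of a common world are R-related.
So F validates K, KB, KTB, S5. The strongest is S5.

S5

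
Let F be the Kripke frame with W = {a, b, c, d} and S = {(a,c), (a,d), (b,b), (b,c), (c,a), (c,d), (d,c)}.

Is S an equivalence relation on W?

Reflexive: no — a is not related to itself.
Symmetric: no — a S d but not d S a.
Transitive: no — b S c and c S a, but not b S a.
So S is not an equivalence relation.

No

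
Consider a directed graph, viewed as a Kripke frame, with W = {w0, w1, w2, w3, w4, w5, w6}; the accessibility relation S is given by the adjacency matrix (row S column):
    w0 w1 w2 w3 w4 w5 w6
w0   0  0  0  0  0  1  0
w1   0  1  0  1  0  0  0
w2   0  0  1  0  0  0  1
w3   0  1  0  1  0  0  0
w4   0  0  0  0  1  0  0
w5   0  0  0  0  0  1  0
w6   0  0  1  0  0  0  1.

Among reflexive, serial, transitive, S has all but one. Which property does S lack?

Reflexive: no — w0 is not related to itself.
Serial: yes — every world has a successor (e.g. w0 S w5).
Transitive: yes — every two-step S-path is closed by a direct edge.
Only reflexive fails.

reflexive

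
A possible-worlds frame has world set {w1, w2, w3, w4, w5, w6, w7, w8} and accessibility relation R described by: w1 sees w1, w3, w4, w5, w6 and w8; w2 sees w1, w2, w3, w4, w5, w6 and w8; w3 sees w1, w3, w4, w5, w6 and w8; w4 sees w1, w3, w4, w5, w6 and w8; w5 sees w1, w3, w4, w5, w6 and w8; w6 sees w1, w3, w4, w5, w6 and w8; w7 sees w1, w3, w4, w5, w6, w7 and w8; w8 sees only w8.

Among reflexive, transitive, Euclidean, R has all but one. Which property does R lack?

Euclidean

Reflexive: yes — every world is R-related to itself.
Transitive: yes — every two-step R-path is closed by a direct edge.
Euclidean: no — w1 R w8 and w1 R w3, but not w8 R w3.
Only Euclidean fails.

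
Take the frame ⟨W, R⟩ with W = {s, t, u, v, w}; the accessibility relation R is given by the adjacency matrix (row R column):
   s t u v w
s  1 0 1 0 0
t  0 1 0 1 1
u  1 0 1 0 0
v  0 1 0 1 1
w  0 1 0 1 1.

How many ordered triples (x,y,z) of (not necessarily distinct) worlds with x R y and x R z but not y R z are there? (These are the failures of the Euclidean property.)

0

R is Euclidean; there are no such tuples.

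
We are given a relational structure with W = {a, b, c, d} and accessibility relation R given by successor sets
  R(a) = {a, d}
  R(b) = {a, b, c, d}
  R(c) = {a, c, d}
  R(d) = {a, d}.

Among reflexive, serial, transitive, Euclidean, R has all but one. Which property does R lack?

Euclidean

Reflexive: yes — every world is R-related to itself.
Serial: yes — every world has a successor (e.g. a R a).
Transitive: yes — every two-step R-path is closed by a direct edge.
Euclidean: no — b R a and b R c, but not a R c.
Only Euclidean fails.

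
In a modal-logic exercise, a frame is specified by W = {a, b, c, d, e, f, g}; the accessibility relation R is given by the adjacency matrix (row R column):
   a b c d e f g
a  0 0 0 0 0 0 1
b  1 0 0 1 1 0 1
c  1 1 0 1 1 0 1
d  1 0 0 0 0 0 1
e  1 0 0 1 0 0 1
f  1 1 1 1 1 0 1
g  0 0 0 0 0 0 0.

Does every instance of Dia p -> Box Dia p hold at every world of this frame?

No

By correspondence theory, 5 is valid on a frame iff R is Euclidean.
Euclidean: no — b R a and b R d, but not a R d.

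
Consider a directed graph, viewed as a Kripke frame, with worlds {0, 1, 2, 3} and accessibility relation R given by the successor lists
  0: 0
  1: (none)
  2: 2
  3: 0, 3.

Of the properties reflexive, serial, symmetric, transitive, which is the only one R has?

Reflexive: no — 1 is not related to itself.
Serial: no — 1 has no R-successor.
Symmetric: no — 3 R 0 but not 0 R 3.
Transitive: yes — every two-step R-path is closed by a direct edge.
Only transitive holds.

transitive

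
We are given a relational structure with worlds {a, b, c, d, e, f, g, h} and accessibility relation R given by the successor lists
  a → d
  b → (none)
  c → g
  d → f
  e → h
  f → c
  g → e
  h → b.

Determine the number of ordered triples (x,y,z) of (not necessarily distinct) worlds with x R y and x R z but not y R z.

Enumerating: (a,d,d), (c,g,g), (d,f,f), (e,h,h), (f,c,c), (g,e,e), (h,b,b).

7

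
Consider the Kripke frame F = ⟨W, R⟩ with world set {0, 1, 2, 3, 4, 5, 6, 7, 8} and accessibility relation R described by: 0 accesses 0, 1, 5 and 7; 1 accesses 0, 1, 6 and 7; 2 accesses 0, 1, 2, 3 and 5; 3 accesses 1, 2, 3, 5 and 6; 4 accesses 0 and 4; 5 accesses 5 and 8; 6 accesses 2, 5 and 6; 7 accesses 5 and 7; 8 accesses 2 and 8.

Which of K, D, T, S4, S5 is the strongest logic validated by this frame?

T

Serial (axiom D): yes — every world has a successor (e.g. 0 R 0).
Reflexive (axiom T): yes — every world is R-related to itself.
Transitive (axiom 4): no — 0 R 1 and 1 R 6, but not 0 R 6.
Euclidean (axiom 5): no — 0 R 1 and 0 R 5, but not 1 R 5.
So F validates K, D, T; S4 would additionally require R to be transitive. The strongest is T.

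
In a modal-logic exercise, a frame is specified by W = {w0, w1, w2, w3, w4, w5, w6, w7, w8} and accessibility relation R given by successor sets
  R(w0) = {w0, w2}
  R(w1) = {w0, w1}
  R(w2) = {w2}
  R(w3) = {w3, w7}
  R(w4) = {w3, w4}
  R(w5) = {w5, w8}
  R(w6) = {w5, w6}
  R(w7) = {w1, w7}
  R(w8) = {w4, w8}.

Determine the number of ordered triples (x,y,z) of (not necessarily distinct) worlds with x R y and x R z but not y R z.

8

Enumerating: (w0,w2,w0), (w1,w0,w1), (w3,w7,w3), (w4,w3,w4), (w5,w8,w5), (w6,w5,w6), (w7,w1,w7), (w8,w4,w8).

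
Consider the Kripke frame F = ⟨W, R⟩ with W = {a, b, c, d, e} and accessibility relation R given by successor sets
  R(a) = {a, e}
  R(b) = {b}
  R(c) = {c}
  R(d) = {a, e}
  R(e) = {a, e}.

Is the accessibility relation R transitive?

Yes

Transitive: yes — every two-step R-path is closed by a direct edge.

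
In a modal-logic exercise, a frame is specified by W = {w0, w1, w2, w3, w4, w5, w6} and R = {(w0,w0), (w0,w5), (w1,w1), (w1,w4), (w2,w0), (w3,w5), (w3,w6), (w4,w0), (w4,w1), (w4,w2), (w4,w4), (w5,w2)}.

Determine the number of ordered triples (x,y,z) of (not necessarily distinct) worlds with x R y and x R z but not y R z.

15

Enumerating: (w0,w5,w0), (w0,w5,w5), (w3,w5,w5), (w3,w5,w6), (w3,w6,w5), (w3,w6,w6), (w4,w0,w1), (w4,w0,w2), (w4,w0,w4), (w4,w1,w0), (w4,w1,w2), (w4,w2,w1), (w4,w2,w2), (w4,w2,w4), (w5,w2,w2).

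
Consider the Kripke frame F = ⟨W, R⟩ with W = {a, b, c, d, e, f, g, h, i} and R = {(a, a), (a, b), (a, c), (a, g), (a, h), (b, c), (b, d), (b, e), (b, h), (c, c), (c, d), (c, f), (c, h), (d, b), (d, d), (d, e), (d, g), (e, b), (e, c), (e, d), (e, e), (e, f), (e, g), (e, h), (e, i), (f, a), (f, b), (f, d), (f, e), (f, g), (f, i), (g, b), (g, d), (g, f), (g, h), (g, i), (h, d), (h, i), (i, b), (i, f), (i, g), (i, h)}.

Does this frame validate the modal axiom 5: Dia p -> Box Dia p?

By correspondence theory, 5 is valid on a frame iff R is Euclidean.
Euclidean: no — a R b and a R g, but not b R g.

No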